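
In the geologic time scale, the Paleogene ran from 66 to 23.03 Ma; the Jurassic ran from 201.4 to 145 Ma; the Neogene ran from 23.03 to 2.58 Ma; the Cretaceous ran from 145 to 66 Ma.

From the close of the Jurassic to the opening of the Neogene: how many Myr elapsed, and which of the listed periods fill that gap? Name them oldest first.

121.97 million years; Cretaceous, Paleogene

The Jurassic closes at 145 Ma and the Neogene opens at 23.03 Ma, so the interval is 145 − 23.03 = 121.97 Myr.
A period fits inside if it starts at or after 145 Ma and ends at or before 23.03 Ma; oldest first that gives Cretaceous, Paleogene.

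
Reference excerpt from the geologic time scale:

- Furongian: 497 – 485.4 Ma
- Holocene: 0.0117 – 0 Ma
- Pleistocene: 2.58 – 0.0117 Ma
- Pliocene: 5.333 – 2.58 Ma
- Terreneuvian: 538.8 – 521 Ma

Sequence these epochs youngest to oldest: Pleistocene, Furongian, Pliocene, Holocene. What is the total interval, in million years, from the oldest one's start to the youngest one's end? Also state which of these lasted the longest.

From the excerpt: Pleistocene 2.58–0.0117; Furongian 497–485.4; Pliocene 5.333–2.58; Holocene 0.0117–0 (Ma).
Larger Ma is earlier, so the oldest is Furongian and the youngest is Holocene; youngest to oldest: Holocene, Pleistocene, Pliocene, Furongian.
Oldest start 497 minus youngest end 0 gives 497 Myr overall.
Individual lengths (start − end): Furongian 11.6; Holocene 0.0117; Pleistocene 2.5683; Pliocene 2.753. The largest is Furongian at 11.6 Myr.

Holocene, Pleistocene, Pliocene, Furongian; total span 497 Myr; longest is Furongian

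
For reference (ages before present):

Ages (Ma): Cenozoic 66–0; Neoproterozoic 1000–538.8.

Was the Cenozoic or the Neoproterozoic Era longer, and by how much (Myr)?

Cenozoic: 66 − 0 = 66 Myr.
Neoproterozoic: 1000 − 538.8 = 461.2 Myr.
Difference: 461.2 − 66 = 395.2 Myr, so the Neoproterozoic was longer.

Neoproterozoic, by 395.2 million years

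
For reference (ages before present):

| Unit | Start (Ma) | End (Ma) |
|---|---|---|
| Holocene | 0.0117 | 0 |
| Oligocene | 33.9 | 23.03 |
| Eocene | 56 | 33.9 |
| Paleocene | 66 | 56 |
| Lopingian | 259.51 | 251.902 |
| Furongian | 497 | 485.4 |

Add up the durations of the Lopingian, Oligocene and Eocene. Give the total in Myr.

40.578 million years

Duration is start − end for each: (259.51 − 251.902) + (33.9 − 23.03) + (56 − 33.9).
That is 7.608 + 10.87 + 22.1, which totals 40.578 million years.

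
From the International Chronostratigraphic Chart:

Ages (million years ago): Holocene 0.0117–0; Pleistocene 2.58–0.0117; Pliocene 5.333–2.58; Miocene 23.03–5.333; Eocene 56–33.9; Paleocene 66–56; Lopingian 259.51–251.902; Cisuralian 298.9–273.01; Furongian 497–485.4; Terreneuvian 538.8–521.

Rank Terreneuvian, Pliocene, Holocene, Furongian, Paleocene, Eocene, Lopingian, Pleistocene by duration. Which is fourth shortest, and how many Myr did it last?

Durations: Terreneuvian 17.8; Pliocene 2.753; Holocene 0.0117; Furongian 11.6; Paleocene 10; Eocene 22.1; Lopingian 7.608; Pleistocene 2.5683 Myr.
Sorted shortest-first: Holocene (0.0117), Pleistocene (2.5683), Pliocene (2.753), Lopingian (7.608), Paleocene (10), Furongian (11.6), Terreneuvian (17.8), Eocene (22.1).
The fourth shortest is Lopingian at 7.608 Myr.

Lopingian, 7.608 million years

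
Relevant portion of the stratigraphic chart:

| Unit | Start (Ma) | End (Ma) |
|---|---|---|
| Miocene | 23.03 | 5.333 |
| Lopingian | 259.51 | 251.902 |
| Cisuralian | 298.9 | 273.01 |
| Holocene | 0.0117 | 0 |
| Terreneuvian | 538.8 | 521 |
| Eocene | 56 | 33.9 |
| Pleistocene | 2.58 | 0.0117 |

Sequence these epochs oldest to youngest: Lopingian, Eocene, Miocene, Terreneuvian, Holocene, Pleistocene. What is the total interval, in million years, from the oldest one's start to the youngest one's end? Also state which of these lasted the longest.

From the excerpt: Lopingian 259.51–251.902; Eocene 56–33.9; Miocene 23.03–5.333; Terreneuvian 538.8–521; Holocene 0.0117–0; Pleistocene 2.58–0.0117 (Ma).
Larger Ma is earlier, so the oldest is Terreneuvian and the youngest is Holocene; oldest to youngest: Terreneuvian, Lopingian, Eocene, Miocene, Pleistocene, Holocene.
Oldest start 538.8 minus youngest end 0 gives 538.8 Myr overall.
Individual lengths (start − end): Pleistocene 2.5683; Eocene 22.1; Holocene 0.0117; Lopingian 7.608; Terreneuvian 17.8; Miocene 17.697. The largest is Eocene at 22.1 Myr.

Terreneuvian → Lopingian → Eocene → Miocene → Pleistocene → Holocene; total span 538.8 Myr; longest is Eocene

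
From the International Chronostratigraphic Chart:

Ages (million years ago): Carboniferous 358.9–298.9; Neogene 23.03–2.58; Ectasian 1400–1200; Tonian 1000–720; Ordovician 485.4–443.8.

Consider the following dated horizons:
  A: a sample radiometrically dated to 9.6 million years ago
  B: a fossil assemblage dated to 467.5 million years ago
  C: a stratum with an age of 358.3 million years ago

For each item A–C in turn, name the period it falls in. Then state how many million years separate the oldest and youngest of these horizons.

Match each age against the start–end ranges in the excerpt: A = 9.6 Ma → Neogene (23.03–2.58); B = 467.5 Ma → Ordovician (485.4–443.8); C = 358.3 Ma → Carboniferous (358.9–298.9).
The largest age is 467.5 Ma and the smallest is 9.6 Ma; their difference is 457.9 Myr.

A — Neogene; B — Ordovician; C — Carboniferous; span 457.9 million years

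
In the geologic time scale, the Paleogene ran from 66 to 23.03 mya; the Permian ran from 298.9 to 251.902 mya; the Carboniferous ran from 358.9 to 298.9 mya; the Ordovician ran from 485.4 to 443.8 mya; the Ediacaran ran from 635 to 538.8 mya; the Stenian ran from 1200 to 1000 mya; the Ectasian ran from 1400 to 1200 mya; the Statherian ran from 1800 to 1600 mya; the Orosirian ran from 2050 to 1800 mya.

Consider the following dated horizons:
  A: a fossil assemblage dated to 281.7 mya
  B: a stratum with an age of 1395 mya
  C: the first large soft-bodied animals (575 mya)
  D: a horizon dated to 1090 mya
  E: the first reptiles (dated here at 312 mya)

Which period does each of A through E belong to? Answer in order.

A — Permian; B — Ectasian; C — Ediacaran; D — Stenian; E — Carboniferous

Match each age against the start–end ranges in the excerpt: A = 281.7 Ma → Permian (298.9–251.902); B = 1395 Ma → Ectasian (1400–1200); C = 575 Ma → Ediacaran (635–538.8); D = 1090 Ma → Stenian (1200–1000); E = 312 Ma → Carboniferous (358.9–298.9).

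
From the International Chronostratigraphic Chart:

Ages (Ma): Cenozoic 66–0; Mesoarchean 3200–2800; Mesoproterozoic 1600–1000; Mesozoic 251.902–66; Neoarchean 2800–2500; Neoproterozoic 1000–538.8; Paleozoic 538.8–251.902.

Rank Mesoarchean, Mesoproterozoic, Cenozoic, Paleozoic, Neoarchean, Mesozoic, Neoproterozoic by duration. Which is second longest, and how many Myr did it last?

Start − end for each: Mesoarchean 3200 − 2800 = 400; Mesoproterozoic 1600 − 1000 = 600; Cenozoic 66 − 0 = 66; Paleozoic 538.8 − 251.902 = 286.898; Neoarchean 2800 − 2500 = 300; Mesozoic 251.902 − 66 = 185.902; Neoproterozoic 1000 − 538.8 = 461.2.
Ranking these from longest: Mesoproterozoic > Neoproterozoic > Mesoarchean > Neoarchean > Paleozoic > Mesozoic > Cenozoic.
Position 2 in that ranking is Neoproterozoic, which lasted 461.2 Myr.

Neoproterozoic, 461.2 million years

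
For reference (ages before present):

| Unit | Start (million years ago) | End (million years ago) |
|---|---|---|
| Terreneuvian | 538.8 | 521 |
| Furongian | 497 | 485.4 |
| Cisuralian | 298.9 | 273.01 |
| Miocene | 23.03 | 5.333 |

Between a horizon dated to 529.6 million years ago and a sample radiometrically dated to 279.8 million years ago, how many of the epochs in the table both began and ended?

1

The older date is 529.6 Ma and the younger is 279.8 Ma.
Epochs with start < 529.6 and end > 279.8 Ma: Furongian (497–485.4).
That is 1 complete epoch.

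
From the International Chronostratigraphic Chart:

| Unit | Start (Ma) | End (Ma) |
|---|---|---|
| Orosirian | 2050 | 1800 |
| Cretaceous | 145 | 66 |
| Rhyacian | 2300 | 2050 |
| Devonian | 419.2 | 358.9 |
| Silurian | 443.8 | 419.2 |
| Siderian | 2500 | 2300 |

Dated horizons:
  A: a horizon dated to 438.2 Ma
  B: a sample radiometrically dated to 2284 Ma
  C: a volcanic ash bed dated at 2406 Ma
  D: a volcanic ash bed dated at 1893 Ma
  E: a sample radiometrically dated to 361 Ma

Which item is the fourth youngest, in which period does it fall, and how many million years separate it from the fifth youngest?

Sorted youngest-first by Ma: E (361), A (438.2), D (1893), B (2284), C (2406).
The fourth youngest is B at 2284 Ma, which lies in 2300–2050 Ma: the Rhyacian.
The fifth youngest is C at 2406 Ma; separation = |2284 − 2406| = 122 Myr.

B, in the Rhyacian; 122 million years to C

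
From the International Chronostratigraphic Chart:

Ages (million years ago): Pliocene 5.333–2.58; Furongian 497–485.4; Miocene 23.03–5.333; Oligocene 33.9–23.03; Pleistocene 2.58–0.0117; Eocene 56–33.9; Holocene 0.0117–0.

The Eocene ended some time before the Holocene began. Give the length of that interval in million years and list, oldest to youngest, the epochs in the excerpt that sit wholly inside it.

End of Eocene = 33.9 Ma; start of Holocene = 0.0117 Ma.
Gap = 33.9 − 0.0117 = 33.8883 Myr.
Epochs wholly inside 33.9–0.0117 Ma: Oligocene (33.9–23.03), Miocene (23.03–5.333), Pliocene (5.333–2.58), Pleistocene (2.58–0.0117).

33.8883 million years; Oligocene, Miocene, Pliocene, Pleistocene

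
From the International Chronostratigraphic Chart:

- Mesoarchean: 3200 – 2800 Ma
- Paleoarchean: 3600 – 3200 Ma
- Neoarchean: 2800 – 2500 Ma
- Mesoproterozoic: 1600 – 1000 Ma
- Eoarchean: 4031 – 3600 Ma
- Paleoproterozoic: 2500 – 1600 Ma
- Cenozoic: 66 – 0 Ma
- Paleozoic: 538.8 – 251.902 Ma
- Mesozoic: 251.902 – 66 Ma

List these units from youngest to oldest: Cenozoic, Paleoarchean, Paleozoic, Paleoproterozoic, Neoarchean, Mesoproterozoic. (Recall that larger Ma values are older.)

The oldest of these is Paleoarchean (starts 3600 Ma) and the youngest is Cenozoic (ends 0 Ma).
In between, by decreasing start age: Neoarchean (2800), Paleoproterozoic (2500), Mesoproterozoic (1600), Paleozoic (538.8).
Listing youngest first means reversing that sequence.

Cenozoic, Paleozoic, Mesoproterozoic, Paleoproterozoic, Neoarchean, Paleoarchean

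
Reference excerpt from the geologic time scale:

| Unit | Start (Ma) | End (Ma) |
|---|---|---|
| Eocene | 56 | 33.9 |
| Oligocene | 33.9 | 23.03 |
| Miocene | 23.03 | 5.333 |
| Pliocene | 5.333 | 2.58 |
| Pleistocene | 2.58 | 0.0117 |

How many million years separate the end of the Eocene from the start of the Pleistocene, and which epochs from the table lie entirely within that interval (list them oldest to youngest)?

The Eocene closes at 33.9 Ma and the Pleistocene opens at 2.58 Ma, so the interval is 33.9 − 2.58 = 31.32 Myr.
An epoch fits inside if it starts at or after 33.9 Ma and ends at or before 2.58 Ma; oldest first that gives Oligocene, Miocene, Pliocene.

31.32 million years; Oligocene, Miocene, Pliocene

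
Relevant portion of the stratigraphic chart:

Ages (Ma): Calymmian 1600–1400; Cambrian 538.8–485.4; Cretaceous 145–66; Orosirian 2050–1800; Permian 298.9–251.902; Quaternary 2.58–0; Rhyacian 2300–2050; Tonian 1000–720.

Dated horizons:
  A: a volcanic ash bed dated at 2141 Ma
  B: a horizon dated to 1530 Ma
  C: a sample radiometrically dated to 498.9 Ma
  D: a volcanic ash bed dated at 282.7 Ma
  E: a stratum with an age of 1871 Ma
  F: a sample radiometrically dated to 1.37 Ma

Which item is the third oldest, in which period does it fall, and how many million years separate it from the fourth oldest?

Sorted oldest-first by Ma: A (2141), E (1871), B (1530), C (498.9), D (282.7), F (1.37).
The third oldest is B at 1530 Ma, which lies in 1600–1400 Ma: the Calymmian.
The fourth oldest is C at 498.9 Ma; separation = |1530 − 498.9| = 1031.1 Myr.

B, in the Calymmian; 1031.1 million years to C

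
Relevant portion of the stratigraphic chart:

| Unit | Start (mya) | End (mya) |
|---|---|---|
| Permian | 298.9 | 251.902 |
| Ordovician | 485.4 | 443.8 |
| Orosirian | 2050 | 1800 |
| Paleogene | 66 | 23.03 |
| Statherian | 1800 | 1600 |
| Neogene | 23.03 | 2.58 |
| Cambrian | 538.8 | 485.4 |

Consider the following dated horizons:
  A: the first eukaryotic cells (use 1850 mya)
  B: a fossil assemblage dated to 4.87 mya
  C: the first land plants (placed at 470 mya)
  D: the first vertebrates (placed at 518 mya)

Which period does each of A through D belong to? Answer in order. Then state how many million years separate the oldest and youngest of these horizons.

Match each age against the start–end ranges in the excerpt: A = 1850 Ma → Orosirian (2050–1800); B = 4.87 Ma → Neogene (23.03–2.58); C = 470 Ma → Ordovician (485.4–443.8); D = 518 Ma → Cambrian (538.8–485.4).
The largest age is 1850 Ma and the smallest is 4.87 Ma; their difference is 1845.13 Myr.

A — Orosirian; B — Neogene; C — Ordovician; D — Cambrian; span 1845.13 million years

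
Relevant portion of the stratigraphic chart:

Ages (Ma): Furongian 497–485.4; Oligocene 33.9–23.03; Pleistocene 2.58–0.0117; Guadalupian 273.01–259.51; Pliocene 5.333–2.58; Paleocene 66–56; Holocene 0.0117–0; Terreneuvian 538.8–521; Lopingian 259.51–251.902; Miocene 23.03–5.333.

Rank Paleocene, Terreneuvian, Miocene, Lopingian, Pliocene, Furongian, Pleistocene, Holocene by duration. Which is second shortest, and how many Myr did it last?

Durations: Paleocene 10; Terreneuvian 17.8; Miocene 17.697; Lopingian 7.608; Pliocene 2.753; Furongian 11.6; Pleistocene 2.5683; Holocene 0.0117 Myr.
Sorted shortest-first: Holocene (0.0117), Pleistocene (2.5683), Pliocene (2.753), Lopingian (7.608), Paleocene (10), Furongian (11.6), Miocene (17.697), Terreneuvian (17.8).
The second shortest is Pleistocene at 2.5683 Myr.

Pleistocene, 2.5683 million years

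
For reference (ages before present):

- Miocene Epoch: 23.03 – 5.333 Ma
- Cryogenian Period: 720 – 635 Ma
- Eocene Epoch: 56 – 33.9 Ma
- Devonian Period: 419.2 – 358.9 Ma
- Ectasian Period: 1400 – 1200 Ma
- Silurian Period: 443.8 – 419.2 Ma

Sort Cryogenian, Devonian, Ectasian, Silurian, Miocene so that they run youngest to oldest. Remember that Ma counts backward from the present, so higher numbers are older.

Miocene, Devonian, Silurian, Cryogenian, Ectasian

Sorting by start age (ascending Ma, since larger Ma = older): Miocene began 23.03, Devonian began 419.2, Silurian began 443.8, Cryogenian began 720, Ectasian began 1400.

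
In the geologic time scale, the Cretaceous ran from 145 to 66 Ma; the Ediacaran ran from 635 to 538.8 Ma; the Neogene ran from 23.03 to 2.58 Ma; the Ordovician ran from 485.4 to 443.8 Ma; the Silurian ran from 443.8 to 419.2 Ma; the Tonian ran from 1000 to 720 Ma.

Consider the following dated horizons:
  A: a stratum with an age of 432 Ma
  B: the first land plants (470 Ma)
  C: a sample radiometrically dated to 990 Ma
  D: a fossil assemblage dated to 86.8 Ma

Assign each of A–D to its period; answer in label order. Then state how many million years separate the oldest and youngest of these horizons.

A — Silurian; B — Ordovician; C — Tonian; D — Cretaceous; span 903.2 million years

A: 432 Ma lies in 443.8–419.2 Ma, so Silurian.
B: 470 Ma lies in 485.4–443.8 Ma, so Ordovician.
C: 990 Ma lies in 1000–720 Ma, so Tonian.
D: 86.8 Ma lies in 145–66 Ma, so Cretaceous.
Oldest = 990 Ma, youngest = 86.8 Ma → span 903.2 Myr.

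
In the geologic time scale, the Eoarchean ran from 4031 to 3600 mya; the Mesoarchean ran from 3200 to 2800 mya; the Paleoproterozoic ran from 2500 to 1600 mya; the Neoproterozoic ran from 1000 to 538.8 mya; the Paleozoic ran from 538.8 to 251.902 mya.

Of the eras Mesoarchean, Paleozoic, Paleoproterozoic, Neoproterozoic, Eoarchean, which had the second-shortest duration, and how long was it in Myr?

Mesoarchean, 400 million years

Start − end for each: Mesoarchean 3200 − 2800 = 400; Paleozoic 538.8 − 251.902 = 286.898; Paleoproterozoic 2500 − 1600 = 900; Neoproterozoic 1000 − 538.8 = 461.2; Eoarchean 4031 − 3600 = 431.
Ranking these from shortest: Paleozoic < Mesoarchean < Eoarchean < Neoproterozoic < Paleoproterozoic.
Position 2 in that ranking is Mesoarchean, which lasted 400 Myr.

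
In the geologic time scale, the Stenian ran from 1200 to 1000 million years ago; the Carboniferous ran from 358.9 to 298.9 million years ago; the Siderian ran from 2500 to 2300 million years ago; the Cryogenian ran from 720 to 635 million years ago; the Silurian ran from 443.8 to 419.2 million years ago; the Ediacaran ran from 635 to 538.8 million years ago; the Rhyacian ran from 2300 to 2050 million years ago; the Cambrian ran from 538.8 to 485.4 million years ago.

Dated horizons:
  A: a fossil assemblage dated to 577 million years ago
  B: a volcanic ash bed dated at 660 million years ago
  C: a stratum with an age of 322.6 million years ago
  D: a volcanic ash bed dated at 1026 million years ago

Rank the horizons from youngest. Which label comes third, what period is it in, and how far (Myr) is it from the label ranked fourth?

B, in the Cryogenian; 366 million years to D

Smaller Ma means younger, so youngest first: C 322.6 < A 577 < B 660 < D 1026.
Counting 3 along gives B (660 Ma); the excerpt puts that inside the Cryogenian, 720–635 Ma.
Next in line is D (1026 Ma), and 1026 − 660 = 366 Myr.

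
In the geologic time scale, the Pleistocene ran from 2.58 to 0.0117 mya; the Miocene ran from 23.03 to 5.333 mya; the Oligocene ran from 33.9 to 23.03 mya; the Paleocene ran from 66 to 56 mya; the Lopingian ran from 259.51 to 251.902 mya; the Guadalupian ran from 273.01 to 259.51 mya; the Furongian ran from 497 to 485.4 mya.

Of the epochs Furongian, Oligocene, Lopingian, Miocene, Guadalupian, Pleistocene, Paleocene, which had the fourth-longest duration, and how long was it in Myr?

Durations: Furongian 11.6; Oligocene 10.87; Lopingian 7.608; Miocene 17.697; Guadalupian 13.5; Pleistocene 2.5683; Paleocene 10 Myr.
Sorted longest-first: Miocene (17.697), Guadalupian (13.5), Furongian (11.6), Oligocene (10.87), Paleocene (10), Lopingian (7.608), Pleistocene (2.5683).
The fourth longest is Oligocene at 10.87 Myr.

Oligocene, 10.87 million years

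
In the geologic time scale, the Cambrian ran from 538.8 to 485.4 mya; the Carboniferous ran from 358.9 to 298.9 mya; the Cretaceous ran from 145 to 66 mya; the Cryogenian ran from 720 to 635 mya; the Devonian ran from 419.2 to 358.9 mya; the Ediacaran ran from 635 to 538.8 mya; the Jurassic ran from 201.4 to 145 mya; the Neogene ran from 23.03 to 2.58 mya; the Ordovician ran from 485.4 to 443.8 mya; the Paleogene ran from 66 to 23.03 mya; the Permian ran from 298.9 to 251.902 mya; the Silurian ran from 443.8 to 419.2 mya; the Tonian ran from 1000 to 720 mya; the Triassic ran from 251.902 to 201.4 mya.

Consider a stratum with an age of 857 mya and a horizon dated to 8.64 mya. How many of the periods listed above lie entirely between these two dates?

The older date is 857 Ma and the younger is 8.64 Ma.
Periods with start < 857 and end > 8.64 Ma: Cryogenian (720–635), Ediacaran (635–538.8), Cambrian (538.8–485.4), Ordovician (485.4–443.8), Silurian (443.8–419.2), Devonian (419.2–358.9), Carboniferous (358.9–298.9), Permian (298.9–251.902), Triassic (251.902–201.4), Jurassic (201.4–145), Cretaceous (145–66), Paleogene (66–23.03).
That is 12 complete periods.

12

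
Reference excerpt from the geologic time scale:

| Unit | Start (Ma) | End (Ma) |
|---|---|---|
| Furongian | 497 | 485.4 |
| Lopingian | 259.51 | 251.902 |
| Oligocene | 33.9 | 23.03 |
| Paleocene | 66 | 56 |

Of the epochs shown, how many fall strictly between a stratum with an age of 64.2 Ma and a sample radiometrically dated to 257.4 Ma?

0

The older date is 257.4 Ma and the younger is 64.2 Ma.
No epoch both begins after 257.4 Ma and ends before 64.2 Ma, so the count is 0.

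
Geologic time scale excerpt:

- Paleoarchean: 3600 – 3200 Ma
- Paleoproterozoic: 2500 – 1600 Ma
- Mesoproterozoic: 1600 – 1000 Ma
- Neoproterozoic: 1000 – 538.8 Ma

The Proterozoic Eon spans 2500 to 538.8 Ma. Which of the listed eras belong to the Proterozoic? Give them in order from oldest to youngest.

Paleoproterozoic, Mesoproterozoic, Neoproterozoic

Eras with both bounds inside 2500–538.8 Ma: Paleoproterozoic (2500–1600), Mesoproterozoic (1600–1000), Neoproterozoic (1000–538.8).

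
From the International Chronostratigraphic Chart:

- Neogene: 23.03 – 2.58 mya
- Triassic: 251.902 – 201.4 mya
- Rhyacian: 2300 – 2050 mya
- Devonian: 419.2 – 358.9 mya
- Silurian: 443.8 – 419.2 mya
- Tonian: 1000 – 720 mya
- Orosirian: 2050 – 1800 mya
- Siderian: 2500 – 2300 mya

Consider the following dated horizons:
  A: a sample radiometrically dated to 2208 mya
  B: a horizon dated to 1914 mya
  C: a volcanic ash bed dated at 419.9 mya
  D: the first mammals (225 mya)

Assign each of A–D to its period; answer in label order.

A — Rhyacian; B — Orosirian; C — Silurian; D — Triassic

A: 2208 Ma lies in 2300–2050 Ma, so Rhyacian.
B: 1914 Ma lies in 2050–1800 Ma, so Orosirian.
C: 419.9 Ma lies in 443.8–419.2 Ma, so Silurian.
D: 225 Ma lies in 251.902–201.4 Ma, so Triassic.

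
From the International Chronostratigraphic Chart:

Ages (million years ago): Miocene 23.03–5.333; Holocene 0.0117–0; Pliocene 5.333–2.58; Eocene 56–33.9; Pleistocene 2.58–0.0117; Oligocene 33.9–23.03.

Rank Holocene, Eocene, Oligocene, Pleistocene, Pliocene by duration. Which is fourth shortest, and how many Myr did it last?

Oligocene, 10.87 million years

Start − end for each: Holocene 0.0117 − 0 = 0.0117; Eocene 56 − 33.9 = 22.1; Oligocene 33.9 − 23.03 = 10.87; Pleistocene 2.58 − 0.0117 = 2.5683; Pliocene 5.333 − 2.58 = 2.753.
Ranking these from shortest: Holocene < Pleistocene < Pliocene < Oligocene < Eocene.
Position 4 in that ranking is Oligocene, which lasted 10.87 Myr.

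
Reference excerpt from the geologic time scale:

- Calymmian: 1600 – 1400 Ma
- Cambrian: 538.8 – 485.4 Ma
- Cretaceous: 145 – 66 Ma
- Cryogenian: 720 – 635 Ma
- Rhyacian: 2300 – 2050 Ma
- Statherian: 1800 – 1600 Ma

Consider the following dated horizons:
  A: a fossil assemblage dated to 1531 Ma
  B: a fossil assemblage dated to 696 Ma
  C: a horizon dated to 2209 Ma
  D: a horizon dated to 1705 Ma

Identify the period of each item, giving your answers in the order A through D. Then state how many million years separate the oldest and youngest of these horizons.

A — Calymmian; B — Cryogenian; C — Rhyacian; D — Statherian; span 1513 million years

Match each age against the start–end ranges in the excerpt: A = 1531 Ma → Calymmian (1600–1400); B = 696 Ma → Cryogenian (720–635); C = 2209 Ma → Rhyacian (2300–2050); D = 1705 Ma → Statherian (1800–1600).
The largest age is 2209 Ma and the smallest is 696 Ma; their difference is 1513 Myr.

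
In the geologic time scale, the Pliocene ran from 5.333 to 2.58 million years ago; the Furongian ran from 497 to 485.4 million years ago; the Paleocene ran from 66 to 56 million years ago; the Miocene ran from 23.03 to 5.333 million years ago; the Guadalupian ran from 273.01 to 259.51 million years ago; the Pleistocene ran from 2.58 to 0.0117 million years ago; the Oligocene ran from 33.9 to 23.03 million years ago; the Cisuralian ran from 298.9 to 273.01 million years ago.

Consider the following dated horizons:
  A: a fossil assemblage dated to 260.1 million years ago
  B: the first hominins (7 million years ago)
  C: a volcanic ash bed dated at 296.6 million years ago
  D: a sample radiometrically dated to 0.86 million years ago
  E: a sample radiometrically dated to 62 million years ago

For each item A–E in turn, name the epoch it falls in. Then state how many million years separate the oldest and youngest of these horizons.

A — Guadalupian; B — Miocene; C — Cisuralian; D — Pleistocene; E — Paleocene; span 295.74 million years

A: 260.1 Ma lies in 273.01–259.51 Ma, so Guadalupian.
B: 7 Ma lies in 23.03–5.333 Ma, so Miocene.
C: 296.6 Ma lies in 298.9–273.01 Ma, so Cisuralian.
D: 0.86 Ma lies in 2.58–0.0117 Ma, so Pleistocene.
E: 62 Ma lies in 66–56 Ma, so Paleocene.
Oldest = 296.6 Ma, youngest = 0.86 Ma → span 295.74 Myr.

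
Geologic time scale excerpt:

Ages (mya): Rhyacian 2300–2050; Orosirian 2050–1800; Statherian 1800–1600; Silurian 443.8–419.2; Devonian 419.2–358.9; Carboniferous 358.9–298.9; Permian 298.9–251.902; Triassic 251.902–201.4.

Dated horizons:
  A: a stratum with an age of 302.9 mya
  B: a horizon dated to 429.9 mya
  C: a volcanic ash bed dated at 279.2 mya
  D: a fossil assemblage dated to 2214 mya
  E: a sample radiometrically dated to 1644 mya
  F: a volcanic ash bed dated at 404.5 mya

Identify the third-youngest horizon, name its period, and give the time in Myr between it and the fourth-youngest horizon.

Smaller Ma means younger, so youngest first: C 279.2 < A 302.9 < F 404.5 < B 429.9 < E 1644 < D 2214.
Counting 3 along gives F (404.5 Ma); the excerpt puts that inside the Devonian, 419.2–358.9 Ma.
Next in line is B (429.9 Ma), and 429.9 − 404.5 = 25.4 Myr.

F, in the Devonian; 25.4 million years to B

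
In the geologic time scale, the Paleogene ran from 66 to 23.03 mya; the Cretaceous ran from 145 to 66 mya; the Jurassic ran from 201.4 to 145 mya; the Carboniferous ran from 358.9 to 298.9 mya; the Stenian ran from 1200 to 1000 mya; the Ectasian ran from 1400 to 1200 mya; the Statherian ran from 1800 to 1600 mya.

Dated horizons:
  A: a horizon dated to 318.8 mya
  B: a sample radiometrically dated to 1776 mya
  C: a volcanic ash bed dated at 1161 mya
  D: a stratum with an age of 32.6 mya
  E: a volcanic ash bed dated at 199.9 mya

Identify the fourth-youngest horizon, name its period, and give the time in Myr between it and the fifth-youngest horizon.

Sorted youngest-first by Ma: D (32.6), E (199.9), A (318.8), C (1161), B (1776).
The fourth youngest is C at 1161 Ma, which lies in 1200–1000 Ma: the Stenian.
The fifth youngest is B at 1776 Ma; separation = |1161 − 1776| = 615 Myr.

C, in the Stenian; 615 million years to B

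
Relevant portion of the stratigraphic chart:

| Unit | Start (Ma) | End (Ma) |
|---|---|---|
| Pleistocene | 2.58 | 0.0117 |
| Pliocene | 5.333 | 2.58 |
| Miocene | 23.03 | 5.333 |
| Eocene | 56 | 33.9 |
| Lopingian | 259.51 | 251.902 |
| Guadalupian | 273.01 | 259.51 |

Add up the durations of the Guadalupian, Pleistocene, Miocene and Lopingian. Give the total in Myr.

41.3733 million years

Each duration: Guadalupian = 13.5; Pleistocene = 2.5683; Miocene = 17.697; Lopingian = 7.608.
Sum: 13.5 + 2.5683 + 17.697 + 7.608 = 41.3733 Myr.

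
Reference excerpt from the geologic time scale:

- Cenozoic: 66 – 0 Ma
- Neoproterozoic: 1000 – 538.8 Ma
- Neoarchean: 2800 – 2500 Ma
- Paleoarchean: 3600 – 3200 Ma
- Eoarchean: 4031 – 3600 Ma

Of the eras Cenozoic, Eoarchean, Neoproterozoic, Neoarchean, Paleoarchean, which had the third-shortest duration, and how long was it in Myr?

Start − end for each: Cenozoic 66 − 0 = 66; Eoarchean 4031 − 3600 = 431; Neoproterozoic 1000 − 538.8 = 461.2; Neoarchean 2800 − 2500 = 300; Paleoarchean 3600 − 3200 = 400.
Ranking these from shortest: Cenozoic < Neoarchean < Paleoarchean < Eoarchean < Neoproterozoic.
Position 3 in that ranking is Paleoarchean, which lasted 400 Myr.

Paleoarchean, 400 million years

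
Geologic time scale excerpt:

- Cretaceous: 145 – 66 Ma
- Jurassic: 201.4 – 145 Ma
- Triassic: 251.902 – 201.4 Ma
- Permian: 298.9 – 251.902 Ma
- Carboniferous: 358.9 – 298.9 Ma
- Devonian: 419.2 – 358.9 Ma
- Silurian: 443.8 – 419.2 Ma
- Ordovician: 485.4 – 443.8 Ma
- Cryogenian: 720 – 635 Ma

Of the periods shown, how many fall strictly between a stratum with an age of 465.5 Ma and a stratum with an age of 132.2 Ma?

465.5 Ma sits inside the Ordovician (485.4–443.8) and 132.2 Ma inside the Cretaceous (145–66); neither of those is wholly between the two dates.
The listed periods lying completely between them are Silurian, Devonian, Carboniferous, Permian, Triassic, Jurassic — 6 in all.

6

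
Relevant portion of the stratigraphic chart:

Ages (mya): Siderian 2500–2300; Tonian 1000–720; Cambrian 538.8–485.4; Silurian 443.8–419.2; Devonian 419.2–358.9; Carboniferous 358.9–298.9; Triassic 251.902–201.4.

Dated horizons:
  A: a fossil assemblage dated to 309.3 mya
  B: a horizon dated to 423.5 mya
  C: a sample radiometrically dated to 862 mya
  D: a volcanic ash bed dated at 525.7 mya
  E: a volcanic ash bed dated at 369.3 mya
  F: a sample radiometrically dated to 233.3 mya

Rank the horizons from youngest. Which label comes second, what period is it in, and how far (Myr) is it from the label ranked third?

A, in the Carboniferous; 60 million years to E

Smaller Ma means younger, so youngest first: F 233.3 < A 309.3 < E 369.3 < B 423.5 < D 525.7 < C 862.
Counting 2 along gives A (309.3 Ma); the excerpt puts that inside the Carboniferous, 358.9–298.9 Ma.
Next in line is E (369.3 Ma), and 369.3 − 309.3 = 60 Myr.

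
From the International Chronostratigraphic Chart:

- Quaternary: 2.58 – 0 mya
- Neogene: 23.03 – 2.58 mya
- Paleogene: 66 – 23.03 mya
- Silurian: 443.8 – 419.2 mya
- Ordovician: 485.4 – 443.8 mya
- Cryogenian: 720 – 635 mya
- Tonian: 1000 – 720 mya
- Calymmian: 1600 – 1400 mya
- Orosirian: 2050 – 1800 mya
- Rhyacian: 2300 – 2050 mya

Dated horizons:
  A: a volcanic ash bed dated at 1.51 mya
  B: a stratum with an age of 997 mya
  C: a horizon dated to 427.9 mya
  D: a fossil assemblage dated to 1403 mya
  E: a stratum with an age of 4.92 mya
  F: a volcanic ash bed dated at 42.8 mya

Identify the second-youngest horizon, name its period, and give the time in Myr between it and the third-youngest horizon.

E, in the Neogene; 37.88 million years to F

Sorted youngest-first by Ma: A (1.51), E (4.92), F (42.8), C (427.9), B (997), D (1403).
The second youngest is E at 4.92 Ma, which lies in 23.03–2.58 Ma: the Neogene.
The third youngest is F at 42.8 Ma; separation = |4.92 − 42.8| = 37.88 Myr.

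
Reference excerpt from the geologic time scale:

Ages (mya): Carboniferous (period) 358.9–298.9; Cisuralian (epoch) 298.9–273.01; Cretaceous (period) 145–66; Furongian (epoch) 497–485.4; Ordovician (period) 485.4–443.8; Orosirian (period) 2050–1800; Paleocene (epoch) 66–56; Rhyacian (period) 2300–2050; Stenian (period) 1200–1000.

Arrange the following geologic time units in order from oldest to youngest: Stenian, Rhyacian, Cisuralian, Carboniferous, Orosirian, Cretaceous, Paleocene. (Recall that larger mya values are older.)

Rhyacian, then Orosirian, then Stenian, then Carboniferous, then Cisuralian, then Cretaceous, then Paleocene

Sorting by start age (descending Ma, since larger Ma = older): Rhyacian began 2300, Orosirian began 2050, Stenian began 1200, Carboniferous began 358.9, Cisuralian began 298.9, Cretaceous began 145, Paleocene began 66.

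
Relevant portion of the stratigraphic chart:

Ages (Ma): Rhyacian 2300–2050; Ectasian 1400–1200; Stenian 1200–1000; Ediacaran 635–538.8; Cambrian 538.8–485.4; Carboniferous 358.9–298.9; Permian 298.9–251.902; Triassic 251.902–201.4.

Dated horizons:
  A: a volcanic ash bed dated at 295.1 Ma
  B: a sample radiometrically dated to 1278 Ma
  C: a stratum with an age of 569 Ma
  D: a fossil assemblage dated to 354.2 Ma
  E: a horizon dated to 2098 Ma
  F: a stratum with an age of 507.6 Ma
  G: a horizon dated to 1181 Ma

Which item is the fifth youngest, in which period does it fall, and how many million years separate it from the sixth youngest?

Sorted youngest-first by Ma: A (295.1), D (354.2), F (507.6), C (569), G (1181), B (1278), E (2098).
The fifth youngest is G at 1181 Ma, which lies in 1200–1000 Ma: the Stenian.
The sixth youngest is B at 1278 Ma; separation = |1181 − 1278| = 97 Myr.

G, in the Stenian; 97 million years to B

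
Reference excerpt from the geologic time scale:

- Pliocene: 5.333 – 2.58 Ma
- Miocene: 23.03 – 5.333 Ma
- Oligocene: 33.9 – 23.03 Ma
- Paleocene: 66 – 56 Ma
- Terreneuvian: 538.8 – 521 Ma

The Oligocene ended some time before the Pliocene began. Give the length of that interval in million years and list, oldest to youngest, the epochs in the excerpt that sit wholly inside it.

The Oligocene closes at 23.03 Ma and the Pliocene opens at 5.333 Ma, so the interval is 23.03 − 5.333 = 17.697 Myr.
An epoch fits inside if it starts at or after 23.03 Ma and ends at or before 5.333 Ma; oldest first that gives Miocene.

17.697 million years; Miocene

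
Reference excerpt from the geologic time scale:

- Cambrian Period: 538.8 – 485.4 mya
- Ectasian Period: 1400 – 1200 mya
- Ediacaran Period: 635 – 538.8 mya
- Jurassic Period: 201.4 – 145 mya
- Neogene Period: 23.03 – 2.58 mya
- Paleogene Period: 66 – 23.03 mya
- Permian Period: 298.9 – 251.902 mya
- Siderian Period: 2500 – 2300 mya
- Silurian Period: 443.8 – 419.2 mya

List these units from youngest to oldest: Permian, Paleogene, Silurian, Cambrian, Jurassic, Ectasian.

Sorting by start age (ascending Ma, since larger Ma = older): Paleogene start 66, Jurassic start 201.4, Permian start 298.9, Silurian start 443.8, Cambrian start 538.8, Ectasian start 1400.

Paleogene → Jurassic → Permian → Silurian → Cambrian → Ectasian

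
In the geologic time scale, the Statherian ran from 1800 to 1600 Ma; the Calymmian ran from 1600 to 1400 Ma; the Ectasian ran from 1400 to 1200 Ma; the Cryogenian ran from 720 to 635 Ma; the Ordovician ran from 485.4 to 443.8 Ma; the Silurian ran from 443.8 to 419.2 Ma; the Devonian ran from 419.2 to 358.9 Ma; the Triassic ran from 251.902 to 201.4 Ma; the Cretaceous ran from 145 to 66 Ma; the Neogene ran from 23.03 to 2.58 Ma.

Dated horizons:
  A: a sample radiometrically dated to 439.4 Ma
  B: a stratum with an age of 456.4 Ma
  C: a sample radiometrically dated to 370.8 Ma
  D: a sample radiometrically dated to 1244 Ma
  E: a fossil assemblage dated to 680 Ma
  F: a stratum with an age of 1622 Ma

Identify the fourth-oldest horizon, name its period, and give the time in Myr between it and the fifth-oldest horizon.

B, in the Ordovician; 17 million years to A

Larger Ma means older, so oldest first: F 1622 > D 1244 > E 680 > B 456.4 > A 439.4 > C 370.8.
Counting 4 along gives B (456.4 Ma); the excerpt puts that inside the Ordovician, 485.4–443.8 Ma.
Next in line is A (439.4 Ma), and 456.4 − 439.4 = 17 Myr.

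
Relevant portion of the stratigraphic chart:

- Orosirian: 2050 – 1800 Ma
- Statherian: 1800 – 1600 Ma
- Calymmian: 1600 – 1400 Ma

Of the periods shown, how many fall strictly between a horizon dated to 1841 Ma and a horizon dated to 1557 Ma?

1

The older date is 1841 Ma and the younger is 1557 Ma.
Periods with start < 1841 and end > 1557 Ma: Statherian (1800–1600).
That is 1 complete period.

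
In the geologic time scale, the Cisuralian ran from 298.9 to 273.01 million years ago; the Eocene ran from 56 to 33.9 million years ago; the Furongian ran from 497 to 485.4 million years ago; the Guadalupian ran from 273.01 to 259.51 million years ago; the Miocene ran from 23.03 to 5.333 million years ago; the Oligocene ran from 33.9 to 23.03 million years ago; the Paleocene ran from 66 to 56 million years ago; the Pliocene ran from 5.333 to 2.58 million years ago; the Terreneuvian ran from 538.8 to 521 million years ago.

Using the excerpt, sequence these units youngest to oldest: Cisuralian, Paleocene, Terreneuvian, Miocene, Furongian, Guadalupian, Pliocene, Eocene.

Pliocene → Miocene → Eocene → Paleocene → Guadalupian → Cisuralian → Furongian → Terreneuvian

Sorting by start age (ascending Ma, since larger Ma = older): Pliocene start 5.333, Miocene start 23.03, Eocene start 56, Paleocene start 66, Guadalupian start 273.01, Cisuralian start 298.9, Furongian start 497, Terreneuvian start 538.8.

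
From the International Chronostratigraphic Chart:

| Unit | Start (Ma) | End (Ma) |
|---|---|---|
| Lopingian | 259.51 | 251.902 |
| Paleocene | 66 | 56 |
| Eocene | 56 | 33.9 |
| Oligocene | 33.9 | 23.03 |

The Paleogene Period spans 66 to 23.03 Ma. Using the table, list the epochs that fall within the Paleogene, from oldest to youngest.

Epochs with both bounds inside 66–23.03 Ma: Paleocene (66–56), Eocene (56–33.9), Oligocene (33.9–23.03).

Paleocene, Eocene, Oligocene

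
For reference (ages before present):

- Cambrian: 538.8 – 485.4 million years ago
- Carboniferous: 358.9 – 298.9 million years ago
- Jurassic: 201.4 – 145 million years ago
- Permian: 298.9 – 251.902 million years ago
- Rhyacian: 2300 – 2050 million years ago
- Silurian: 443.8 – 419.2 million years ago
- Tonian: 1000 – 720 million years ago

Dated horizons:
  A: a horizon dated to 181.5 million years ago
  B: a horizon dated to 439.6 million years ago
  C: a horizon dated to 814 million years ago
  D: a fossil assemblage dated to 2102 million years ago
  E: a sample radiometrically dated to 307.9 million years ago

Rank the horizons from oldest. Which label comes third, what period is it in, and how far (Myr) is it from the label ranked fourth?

Sorted oldest-first by Ma: D (2102), C (814), B (439.6), E (307.9), A (181.5).
The third oldest is B at 439.6 Ma, which lies in 443.8–419.2 Ma: the Silurian.
The fourth oldest is E at 307.9 Ma; separation = |439.6 − 307.9| = 131.7 Myr.

B, in the Silurian; 131.7 million years to E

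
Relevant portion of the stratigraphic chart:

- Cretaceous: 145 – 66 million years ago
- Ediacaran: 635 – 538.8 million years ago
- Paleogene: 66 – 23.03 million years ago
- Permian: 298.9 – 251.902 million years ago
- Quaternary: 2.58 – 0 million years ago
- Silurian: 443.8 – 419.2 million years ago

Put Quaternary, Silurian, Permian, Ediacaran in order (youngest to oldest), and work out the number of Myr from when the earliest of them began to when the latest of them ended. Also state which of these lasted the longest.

Start ages (Ma): Ediacaran 635, Silurian 443.8, Permian 298.9, Quaternary 2.58.
Ordered youngest to oldest: Quaternary, Permian, Silurian, Ediacaran.
Span = 635 − 0 = 635 Myr.
Durations: Quaternary 2.58, Silurian 24.6, Ediacaran 96.2, Permian 46.998 → longest is Ediacaran (96.2 Myr).

Quaternary → Permian → Silurian → Ediacaran; total span 635 Myr; longest is Ediacaran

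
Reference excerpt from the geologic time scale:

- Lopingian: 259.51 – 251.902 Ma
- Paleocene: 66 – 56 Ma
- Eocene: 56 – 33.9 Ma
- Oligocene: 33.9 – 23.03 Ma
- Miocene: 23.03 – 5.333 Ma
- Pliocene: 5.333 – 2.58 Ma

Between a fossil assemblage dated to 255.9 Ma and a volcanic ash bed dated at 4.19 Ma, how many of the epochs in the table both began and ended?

The older date is 255.9 Ma and the younger is 4.19 Ma.
Epochs with start < 255.9 and end > 4.19 Ma: Paleocene (66–56), Eocene (56–33.9), Oligocene (33.9–23.03), Miocene (23.03–5.333).
That is 4 complete epochs.

4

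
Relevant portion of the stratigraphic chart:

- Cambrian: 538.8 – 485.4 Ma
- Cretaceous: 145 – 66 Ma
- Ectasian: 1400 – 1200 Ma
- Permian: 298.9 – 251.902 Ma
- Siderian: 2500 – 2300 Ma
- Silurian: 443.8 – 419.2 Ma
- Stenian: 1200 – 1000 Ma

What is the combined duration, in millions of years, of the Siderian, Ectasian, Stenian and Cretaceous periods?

Duration is start − end for each: (2500 − 2300) + (1400 − 1200) + (1200 − 1000) + (145 − 66).
That is 200 + 200 + 200 + 79, which totals 679 million years.

679 million years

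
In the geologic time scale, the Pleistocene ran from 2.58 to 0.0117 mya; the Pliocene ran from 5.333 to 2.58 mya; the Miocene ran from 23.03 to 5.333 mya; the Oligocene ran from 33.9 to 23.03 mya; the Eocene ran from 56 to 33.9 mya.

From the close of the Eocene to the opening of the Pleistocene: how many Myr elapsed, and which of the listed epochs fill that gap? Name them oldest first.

31.32 million years; Oligocene, Miocene, Pliocene

The Eocene closes at 33.9 Ma and the Pleistocene opens at 2.58 Ma, so the interval is 33.9 − 2.58 = 31.32 Myr.
An epoch fits inside if it starts at or after 33.9 Ma and ends at or before 2.58 Ma; oldest first that gives Oligocene, Miocene, Pliocene.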